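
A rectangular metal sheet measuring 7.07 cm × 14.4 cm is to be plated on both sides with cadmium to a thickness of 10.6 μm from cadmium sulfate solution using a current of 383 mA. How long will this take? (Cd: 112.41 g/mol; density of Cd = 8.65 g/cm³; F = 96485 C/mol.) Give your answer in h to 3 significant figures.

2.32 h

Plated area = 2 × 7.07 × 14.4 = 203.6 cm²
Volume = 203.6 × 10.6×10⁻⁴ cm = 0.2158 cm³
m(Cd) = 0.2158 × 8.65 = 1.867 g
n(Cd) = 1.867 / 112.41 = 0.01661 mol; n(e⁻) = 2 × 0.01661 = 0.03322 mol
Q = 0.03322 × 96485 = 3205 C
t = 3205 / 0.383 = 8368 s = 2.32 h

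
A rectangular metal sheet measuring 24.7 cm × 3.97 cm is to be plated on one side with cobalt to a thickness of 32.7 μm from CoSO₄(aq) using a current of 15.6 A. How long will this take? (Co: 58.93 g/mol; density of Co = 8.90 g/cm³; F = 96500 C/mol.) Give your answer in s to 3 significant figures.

Plated area = 24.7 × 3.97 = 98.06 cm²
Volume = 98.06 × 32.7×10⁻⁴ cm = 0.3207 cm³
m(Co) = 0.3207 × 8.90 = 2.854 g
n(Co) = 2.854 / 58.93 = 0.04843 mol; n(e⁻) = 2 × 0.04843 = 0.09686 mol
Q = 0.09686 × 96500 = 9347 C
t = 9347 / 15.6 = 599.2 s

599 s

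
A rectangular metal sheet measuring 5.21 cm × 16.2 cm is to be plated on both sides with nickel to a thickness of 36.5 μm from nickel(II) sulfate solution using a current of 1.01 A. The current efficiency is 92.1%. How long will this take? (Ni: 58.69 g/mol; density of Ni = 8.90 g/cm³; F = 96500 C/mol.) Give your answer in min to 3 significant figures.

Plated area = 2 × 5.21 × 16.2 = 168.8 cm²
Volume = 168.8 × 36.5×10⁻⁴ cm = 0.6161 cm³
m(Ni) = 0.6161 × 8.90 = 5.483 g
n(Ni) = 5.483 / 58.69 = 0.09342 mol; n(e⁻) = 2 × 0.09342 = 0.1868 mol
Q = 0.1868 × 96500 / 0.921 = 19570 C
t = 19570 / 1.01 = 19380 s = 323 min

323 min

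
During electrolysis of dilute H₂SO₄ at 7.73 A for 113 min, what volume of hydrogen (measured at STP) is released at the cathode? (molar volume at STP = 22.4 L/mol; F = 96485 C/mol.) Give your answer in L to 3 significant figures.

6.08 L

Q = 7.73 A × 6780 s = 52410 C
Moles of electrons = 52410 / 96485 = 0.5432 mol
2H⁺ + 2e⁻ → H₂, so n(H₂) = 0.5432 / 2 = 0.2716 mol
V = 0.2716 × 22.4 = 6.084 L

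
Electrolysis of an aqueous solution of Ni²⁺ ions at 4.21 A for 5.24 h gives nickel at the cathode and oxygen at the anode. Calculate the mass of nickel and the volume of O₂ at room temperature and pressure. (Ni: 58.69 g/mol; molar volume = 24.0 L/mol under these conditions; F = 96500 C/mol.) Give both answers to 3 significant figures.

24.2 g Ni; 4.94 L O₂

Q = 4.21 × 18864 = 79420 C; n(e⁻) = 79420 / 96500 = 0.8230 mol
Cathode: Ni²⁺ + 2e⁻ → Ni → n(Ni) = 0.8230/2 = 0.4115 mol → 24.2 g
Anode: 2H₂O → O₂ + 4H⁺ + 4e⁻ → n(O₂) = 0.8230/4 = 0.2058 mol → 4.94 L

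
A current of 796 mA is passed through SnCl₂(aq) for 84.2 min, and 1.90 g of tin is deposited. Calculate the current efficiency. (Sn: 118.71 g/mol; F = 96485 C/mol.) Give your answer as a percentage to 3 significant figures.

Q = 0.796 × 5052 = 4021 C
n(e⁻) = 4021 / 96485 = 0.04167 mol
Sn²⁺ + 2e⁻ → Sn, so theoretical n(Sn) = 0.02084 mol → 2.474 g
Efficiency = 1.90 / 2.474 = 0.7680 = 76.8%

76.8%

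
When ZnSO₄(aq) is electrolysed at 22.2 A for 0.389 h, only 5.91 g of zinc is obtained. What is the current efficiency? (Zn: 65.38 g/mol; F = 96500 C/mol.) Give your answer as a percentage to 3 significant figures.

56.1%

Q = 22.2 × 1400.4 = 31090 C
n(e⁻) = 31090 / 96500 = 0.3222 mol
Zn²⁺ + 2e⁻ → Zn, so theoretical n(Zn) = 0.1611 mol → 10.53 g
Efficiency = 5.91 / 10.53 = 0.5613 = 56.1%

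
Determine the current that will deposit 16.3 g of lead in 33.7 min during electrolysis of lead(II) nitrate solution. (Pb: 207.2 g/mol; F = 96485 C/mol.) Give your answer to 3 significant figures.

7.51 A

n(Pb) = 16.3 / 207.2 = 0.07867 mol
Pb²⁺ + 2e⁻ → Pb, so n(e⁻) = 2 × 0.07867 = 0.1573 mol
Q = 0.1573 × 96485 = 15180 C
I = Q / t = 15180 / 2022 s = 7.51 A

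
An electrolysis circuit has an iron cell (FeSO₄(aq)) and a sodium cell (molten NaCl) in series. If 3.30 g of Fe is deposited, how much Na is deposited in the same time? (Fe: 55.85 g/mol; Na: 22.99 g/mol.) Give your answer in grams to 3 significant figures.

n(Fe) = 3.30 / 55.85 = 0.05909 mol
Fe²⁺ + 2e⁻ → Fe, so n(e⁻) = 2 × 0.05909 = 0.1182 mol
The cells are in series, so the same charge (and hence the same n(e⁻) = 0.1182 mol) passes through both.
Na⁺ + e⁻ → Na, so n(Na) = 0.1182 mol
m(Na) = 0.1182 × 22.99 = 2.72 g

2.72 g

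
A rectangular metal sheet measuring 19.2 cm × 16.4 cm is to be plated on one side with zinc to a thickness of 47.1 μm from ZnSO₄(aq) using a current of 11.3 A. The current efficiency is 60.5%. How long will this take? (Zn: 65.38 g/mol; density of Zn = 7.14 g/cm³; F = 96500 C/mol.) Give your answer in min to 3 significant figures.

Plated area = 19.2 × 16.4 = 314.9 cm²
Volume = 314.9 × 47.1×10⁻⁴ cm = 1.483 cm³
m(Zn) = 1.483 × 7.14 = 10.59 g
n(Zn) = 10.59 / 65.38 = 0.1620 mol; n(e⁻) = 2 × 0.1620 = 0.3240 mol
Q = 0.3240 × 96500 / 0.605 = 51680 C
t = 51680 / 11.3 = 4573 s = 76.2 min

76.2 min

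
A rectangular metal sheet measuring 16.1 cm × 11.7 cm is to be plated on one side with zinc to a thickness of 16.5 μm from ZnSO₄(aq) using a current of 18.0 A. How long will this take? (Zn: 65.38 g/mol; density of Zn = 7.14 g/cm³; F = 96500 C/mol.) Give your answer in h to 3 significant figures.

0.101 h

Plated area = 16.1 × 11.7 = 188.4 cm²
Volume = 188.4 × 16.5×10⁻⁴ cm = 0.3109 cm³
m(Zn) = 0.3109 × 7.14 = 2.220 g
n(Zn) = 2.220 / 65.38 = 0.03396 mol; n(e⁻) = 2 × 0.03396 = 0.06792 mol
Q = 0.06792 × 96500 = 6554 C
t = 6554 / 18.0 = 364.1 s = 0.101 h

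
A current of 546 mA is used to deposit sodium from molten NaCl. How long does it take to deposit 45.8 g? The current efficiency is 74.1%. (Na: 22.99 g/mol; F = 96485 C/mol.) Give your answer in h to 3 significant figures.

n(Na) = 45.8 / 22.99 = 1.992 mol
Na⁺ + e⁻ → Na, so n(e⁻) = 1.992 mol
Q = 1.992 × 96485 / 0.741 = 2.594×10^5 C
t = Q / I = 2.594×10^5 / 0.546 = 4.751×10^5 s = 132 h

132 h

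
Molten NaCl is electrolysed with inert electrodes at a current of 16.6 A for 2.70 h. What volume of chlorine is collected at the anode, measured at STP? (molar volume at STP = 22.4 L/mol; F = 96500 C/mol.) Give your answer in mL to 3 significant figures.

18700 mL

Q = 16.6 A × 9720 s = 1.614×10^5 C
Moles of electrons = 1.614×10^5 / 96500 = 1.673 mol
2Cl⁻ → Cl₂ + 2e⁻, so n(Cl₂) = 1.673 / 2 = 0.8365 mol
V = 0.8365 × 22.4 = 18.74 L
= 18700 mL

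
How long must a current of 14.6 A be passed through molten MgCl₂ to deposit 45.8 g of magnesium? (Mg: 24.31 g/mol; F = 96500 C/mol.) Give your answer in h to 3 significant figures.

n(Mg) = 45.8 / 24.31 = 1.884 mol
Mg²⁺ + 2e⁻ → Mg, so n(e⁻) = 2 × 1.884 = 3.768 mol
Q = 3.768 × 96500 = 3.636×10^5 C
t = Q / I = 3.636×10^5 / 14.6 = 24900 s = 6.92 h

6.92 h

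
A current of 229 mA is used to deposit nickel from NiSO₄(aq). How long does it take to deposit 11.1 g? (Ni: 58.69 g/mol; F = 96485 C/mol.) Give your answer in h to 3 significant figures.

n(Ni) = 11.1 / 58.69 = 0.1891 mol
Ni²⁺ + 2e⁻ → Ni, so n(e⁻) = 2 × 0.1891 = 0.3782 mol
Q = 0.3782 × 96485 = 36490 C
t = Q / I = 36490 / 0.229 = 1.593×10^5 s = 44.3 h

44.3 h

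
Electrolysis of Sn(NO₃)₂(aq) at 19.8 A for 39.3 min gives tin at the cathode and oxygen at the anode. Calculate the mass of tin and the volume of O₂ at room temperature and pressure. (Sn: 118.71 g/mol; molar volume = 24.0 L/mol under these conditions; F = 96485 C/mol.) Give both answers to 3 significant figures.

Q = 19.8 × 2358 = 46690 C; n(e⁻) = 46690 / 96485 = 0.4839 mol
Cathode: Sn²⁺ + 2e⁻ → Sn → n(Sn) = 0.4839/2 = 0.2420 mol → 28.7 g
Anode: 2H₂O → O₂ + 4H⁺ + 4e⁻ → n(O₂) = 0.4839/4 = 0.1210 mol → 2.90 L

28.7 g Sn; 2.90 L O₂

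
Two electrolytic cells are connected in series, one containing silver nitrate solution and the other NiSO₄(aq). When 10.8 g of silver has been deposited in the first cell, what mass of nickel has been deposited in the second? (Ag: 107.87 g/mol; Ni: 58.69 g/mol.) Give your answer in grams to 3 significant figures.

n(Ag) = 10.8 / 107.87 = 0.1001 mol
Ag⁺ + e⁻ → Ag, so n(e⁻) = 0.1001 mol
The cells are in series, so the same charge (and hence the same n(e⁻) = 0.1001 mol) passes through both.
Ni²⁺ + 2e⁻ → Ni, so n(Ni) = 0.1001 / 2 = 0.05005 mol
m(Ni) = 0.05005 × 58.69 = 2.94 g

2.94 g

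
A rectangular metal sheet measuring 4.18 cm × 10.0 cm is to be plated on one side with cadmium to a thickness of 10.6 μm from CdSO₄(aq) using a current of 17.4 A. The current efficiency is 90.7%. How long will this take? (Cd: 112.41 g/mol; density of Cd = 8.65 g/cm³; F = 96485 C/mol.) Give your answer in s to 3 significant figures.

Plated area = 4.18 × 10.0 = 41.80 cm²
Volume = 41.80 × 10.6×10⁻⁴ cm = 0.04431 cm³
m(Cd) = 0.04431 × 8.65 = 0.3833 g
n(Cd) = 0.3833 / 112.41 = 0.003410 mol; n(e⁻) = 2 × 0.003410 = 0.006820 mol
Q = 0.006820 × 96485 / 0.907 = 725.5 C
t = 725.5 / 17.4 = 41.70 s

41.7 s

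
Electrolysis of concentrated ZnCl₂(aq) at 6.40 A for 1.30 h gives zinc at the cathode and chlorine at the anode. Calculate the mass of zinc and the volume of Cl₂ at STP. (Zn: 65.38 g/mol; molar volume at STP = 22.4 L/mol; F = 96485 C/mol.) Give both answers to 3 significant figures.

10.1 g Zn; 3.48 L Cl₂

Q = 6.40 × 4680 = 29950 C; n(e⁻) = 29950 / 96485 = 0.3104 mol
Cathode: Zn²⁺ + 2e⁻ → Zn → n(Zn) = 0.3104/2 = 0.1552 mol → 10.1 g
Anode: 2Cl⁻ → Cl₂ + 2e⁻ → n(Cl₂) = 0.3104/2 = 0.1552 mol → 3.48 L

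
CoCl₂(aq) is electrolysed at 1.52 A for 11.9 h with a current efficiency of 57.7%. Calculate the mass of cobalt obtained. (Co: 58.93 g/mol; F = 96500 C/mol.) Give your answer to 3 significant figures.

Q = 1.52 × 42840 = 65120 C
n(e⁻) = 65120 / 96500 = 0.6748 mol
Co²⁺ + 2e⁻ → Co, so theoretical m(Co) = 0.3374 × 58.93 = 19.88 g
Actual mass = 57.7% × 19.88 = 11.5 g

11.5 g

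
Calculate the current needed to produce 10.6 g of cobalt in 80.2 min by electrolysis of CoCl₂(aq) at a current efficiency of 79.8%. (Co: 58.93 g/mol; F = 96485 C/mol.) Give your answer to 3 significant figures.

9.04 A

n(Co) = 10.6 / 58.93 = 0.1799 mol
Co²⁺ + 2e⁻ → Co, so n(e⁻) = 2 × 0.1799 = 0.3598 mol
Q = 0.3598 × 96485 / 0.798 = 43500 C
I = Q / t = 43500 / 4812 s = 9.04 A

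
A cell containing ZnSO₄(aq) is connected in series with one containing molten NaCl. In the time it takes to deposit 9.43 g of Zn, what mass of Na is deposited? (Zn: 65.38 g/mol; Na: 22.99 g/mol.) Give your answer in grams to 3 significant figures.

6.63 g

n(Zn) = 9.43 / 65.38 = 0.1442 mol
Zn²⁺ + 2e⁻ → Zn, so n(e⁻) = 2 × 0.1442 = 0.2884 mol
Since the cells are in series, n(e⁻) in the Na cell is also 0.2884 mol.
Na⁺ + e⁻ → Na, so n(Na) = 0.2884 mol
m(Na) = 0.2884 × 22.99 = 6.63 g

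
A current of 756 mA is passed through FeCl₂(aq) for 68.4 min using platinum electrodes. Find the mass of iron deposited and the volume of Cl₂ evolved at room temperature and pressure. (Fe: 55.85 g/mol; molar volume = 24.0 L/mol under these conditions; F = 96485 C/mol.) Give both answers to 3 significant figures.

Q = 0.756 × 4104 = 3103 C; n(e⁻) = 3103 / 96485 = 0.03216 mol
Cathode: Fe²⁺ + 2e⁻ → Fe → n(Fe) = 0.03216/2 = 0.01608 mol → 0.898 g
Anode: 2Cl⁻ → Cl₂ + 2e⁻ → n(Cl₂) = 0.03216/2 = 0.01608 mol → 0.386 L

0.898 g Fe; 0.386 L Cl₂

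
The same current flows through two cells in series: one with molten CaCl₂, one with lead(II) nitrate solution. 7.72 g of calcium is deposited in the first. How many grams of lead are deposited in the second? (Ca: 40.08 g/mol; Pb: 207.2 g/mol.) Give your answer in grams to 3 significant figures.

n(Ca) = 7.72 / 40.08 = 0.1926 mol
Ca²⁺ + 2e⁻ → Ca, so n(e⁻) = 2 × 0.1926 = 0.3852 mol
Same current for the same time ⇒ same n(e⁻) = 0.3852 mol in both cells.
Pb²⁺ + 2e⁻ → Pb, so n(Pb) = 0.3852 / 2 = 0.1926 mol
m(Pb) = 0.1926 × 207.2 = 39.9 g

39.9 g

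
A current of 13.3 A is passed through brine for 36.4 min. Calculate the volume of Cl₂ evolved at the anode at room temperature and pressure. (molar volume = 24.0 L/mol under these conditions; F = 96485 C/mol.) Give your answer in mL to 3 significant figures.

3610 mL

Q = 13.3 A × 2184 s = 29050 C
Moles of electrons = 29050 / 96485 = 0.3011 mol
2Cl⁻ → Cl₂ + 2e⁻, so n(Cl₂) = 0.3011 / 2 = 0.1506 mol
V = 0.1506 × 24.0 = 3.614 L
= 3610 mL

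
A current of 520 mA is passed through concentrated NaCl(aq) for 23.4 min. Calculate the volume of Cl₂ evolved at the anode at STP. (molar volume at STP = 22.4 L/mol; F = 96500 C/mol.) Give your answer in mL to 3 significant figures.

84.7 mL

Charge passed = 0.520 × 1404 = 730.1 C
n(e⁻) = Q/F = 730.1/96500 = 0.007566 mol
2Cl⁻ → Cl₂ + 2e⁻, so n(Cl₂) = 0.007566 / 2 = 0.003783 mol
V = 0.003783 × 22.4 = 0.08474 L
= 84.7 mL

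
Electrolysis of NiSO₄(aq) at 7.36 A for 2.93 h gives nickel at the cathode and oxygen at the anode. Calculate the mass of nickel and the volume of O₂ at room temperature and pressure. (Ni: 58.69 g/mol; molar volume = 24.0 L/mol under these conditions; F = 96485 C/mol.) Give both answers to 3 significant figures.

Q = 7.36 × 10548 = 77630 C; n(e⁻) = 77630 / 96485 = 0.8046 mol
Cathode: Ni²⁺ + 2e⁻ → Ni → n(Ni) = 0.8046/2 = 0.4023 mol → 23.6 g
Anode: 2H₂O → O₂ + 4H⁺ + 4e⁻ → n(O₂) = 0.8046/4 = 0.2012 mol → 4.83 L

23.6 g Ni; 4.83 L O₂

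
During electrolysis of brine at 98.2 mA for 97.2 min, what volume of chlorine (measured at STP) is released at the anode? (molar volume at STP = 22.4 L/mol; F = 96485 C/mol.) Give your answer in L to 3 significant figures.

Q = It = 0.0982 × 5832 = 572.7 C
n(e⁻) = 572.7 / 96485 = 0.005936 mol
2Cl⁻ → Cl₂ + 2e⁻, so n(Cl₂) = 0.005936 / 2 = 0.002968 mol
V = 0.002968 × 22.4 = 0.06648 L

0.0665 L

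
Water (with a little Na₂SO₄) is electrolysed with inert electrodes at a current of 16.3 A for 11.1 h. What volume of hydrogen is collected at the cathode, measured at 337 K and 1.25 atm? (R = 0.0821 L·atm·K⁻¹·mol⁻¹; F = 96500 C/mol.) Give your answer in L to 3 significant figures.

74.7 L

Q = It = 16.3 × 39960 = 6.513×10^5 C
n(e⁻) = Q/F = 6.513×10^5/96500 = 6.749 mol
2H⁺ + 2e⁻ → H₂, so n(H₂) = 6.749 / 2 = 3.375 mol
V = nRT/P = 3.375 × 0.0821 × 337 / 1.25 = 74.70 L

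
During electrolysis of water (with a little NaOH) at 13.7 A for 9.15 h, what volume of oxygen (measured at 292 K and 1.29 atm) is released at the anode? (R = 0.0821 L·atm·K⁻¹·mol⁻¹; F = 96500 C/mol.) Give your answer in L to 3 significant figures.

21.7 L

Q = 13.7 A × 32940 s = 4.513×10^5 C
Moles of electrons = 4.513×10^5 / 96500 = 4.677 mol
2H₂O → O₂ + 4H⁺ + 4e⁻, so n(O₂) = 4.677 / 4 = 1.169 mol
V = nRT/P = 1.169 × 0.0821 × 292 / 1.29 = 21.72 L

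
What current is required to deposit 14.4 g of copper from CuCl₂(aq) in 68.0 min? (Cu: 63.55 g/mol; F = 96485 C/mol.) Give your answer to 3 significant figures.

10.7 A

n(Cu) = 14.4 / 63.55 = 0.2266 mol
Cu²⁺ + 2e⁻ → Cu, so n(e⁻) = 2 × 0.2266 = 0.4532 mol
Q = 0.4532 × 96485 = 43730 C
I = Q / t = 43730 / 4080 s = 10.7 A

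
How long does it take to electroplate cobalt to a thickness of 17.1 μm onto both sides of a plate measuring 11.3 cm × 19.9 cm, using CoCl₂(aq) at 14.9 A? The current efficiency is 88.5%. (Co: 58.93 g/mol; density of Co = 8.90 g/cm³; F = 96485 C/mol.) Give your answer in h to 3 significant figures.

Plated area = 2 × 11.3 × 19.9 = 449.7 cm²
Volume = 449.7 × 17.1×10⁻⁴ cm = 0.7690 cm³
m(Co) = 0.7690 × 8.90 = 6.844 g
n(Co) = 6.844 / 58.93 = 0.1161 mol; n(e⁻) = 2 × 0.1161 = 0.2322 mol
Q = 0.2322 × 96485 / 0.885 = 25320 C
t = 25320 / 14.9 = 1699 s = 0.472 h

0.472 h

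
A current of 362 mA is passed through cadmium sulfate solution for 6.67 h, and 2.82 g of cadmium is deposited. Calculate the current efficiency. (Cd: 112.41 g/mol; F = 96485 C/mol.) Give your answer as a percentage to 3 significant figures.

Q = 0.362 × 24012 = 8692 C
n(e⁻) = 8692 / 96485 = 0.09009 mol
Cd²⁺ + 2e⁻ → Cd, so theoretical n(Cd) = 0.04505 mol → 5.064 g
Efficiency = 2.82 / 5.064 = 0.5569 = 55.7%

55.7%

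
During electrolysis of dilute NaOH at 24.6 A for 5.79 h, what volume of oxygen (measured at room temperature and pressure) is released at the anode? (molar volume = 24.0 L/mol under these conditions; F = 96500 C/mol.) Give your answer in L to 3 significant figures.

Q = 24.6 A × 20844 s = 5.128×10^5 C
n(e⁻) = 5.128×10^5 / 96500 = 5.314 mol
2H₂O → O₂ + 4H⁺ + 4e⁻, so n(O₂) = 5.314 / 4 = 1.329 mol
V = 1.329 × 24.0 = 31.90 L

31.9 L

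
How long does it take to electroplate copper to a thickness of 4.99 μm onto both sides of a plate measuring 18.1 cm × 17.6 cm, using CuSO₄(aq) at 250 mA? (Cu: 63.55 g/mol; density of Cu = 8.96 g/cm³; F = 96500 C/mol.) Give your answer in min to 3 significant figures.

577 min

Plated area = 2 × 18.1 × 17.6 = 637.1 cm²
Volume = 637.1 × 4.99×10⁻⁴ cm = 0.3179 cm³
m(Cu) = 0.3179 × 8.96 = 2.848 g
n(Cu) = 2.848 / 63.55 = 0.04482 mol; n(e⁻) = 2 × 0.04482 = 0.08964 mol
Q = 0.08964 × 96500 = 8650 C
t = 8650 / 0.250 = 34600 s = 577 min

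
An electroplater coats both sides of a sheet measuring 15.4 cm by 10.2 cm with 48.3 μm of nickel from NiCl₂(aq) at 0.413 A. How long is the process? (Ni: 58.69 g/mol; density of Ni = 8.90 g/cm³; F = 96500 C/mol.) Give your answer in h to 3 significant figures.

Plated area = 2 × 15.4 × 10.2 = 314.2 cm²
Volume = 314.2 × 48.3×10⁻⁴ cm = 1.518 cm³
m(Ni) = 1.518 × 8.90 = 13.51 g
n(Ni) = 13.51 / 58.69 = 0.2302 mol; n(e⁻) = 2 × 0.2302 = 0.4604 mol
Q = 0.4604 × 96500 = 44430 C
t = 44430 / 0.413 = 1.076×10^5 s = 29.9 h

29.9 h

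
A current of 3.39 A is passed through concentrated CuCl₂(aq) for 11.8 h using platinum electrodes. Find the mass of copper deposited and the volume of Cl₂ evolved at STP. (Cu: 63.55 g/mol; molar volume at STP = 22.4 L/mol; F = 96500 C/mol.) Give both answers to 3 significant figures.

Q = 3.39 × 42480 = 1.440×10^5 C; n(e⁻) = 1.440×10^5 / 96500 = 1.492 mol
Cathode: Cu²⁺ + 2e⁻ → Cu → n(Cu) = 1.492/2 = 0.7460 mol → 47.4 g
Anode: 2Cl⁻ → Cl₂ + 2e⁻ → n(Cl₂) = 1.492/2 = 0.7460 mol → 16.7 L

47.4 g Cu; 16.7 L Cl₂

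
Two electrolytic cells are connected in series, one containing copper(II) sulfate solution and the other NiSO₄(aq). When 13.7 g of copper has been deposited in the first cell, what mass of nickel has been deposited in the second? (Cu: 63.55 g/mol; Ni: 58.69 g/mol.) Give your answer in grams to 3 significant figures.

12.7 g

n(Cu) = 13.7 / 63.55 = 0.2156 mol
Cu²⁺ + 2e⁻ → Cu, so n(e⁻) = 2 × 0.2156 = 0.4312 mol
The cells are in series, so the same charge (and hence the same n(e⁻) = 0.4312 mol) passes through both.
Ni²⁺ + 2e⁻ → Ni, so n(Ni) = 0.4312 / 2 = 0.2156 mol
m(Ni) = 0.2156 × 58.69 = 12.7 g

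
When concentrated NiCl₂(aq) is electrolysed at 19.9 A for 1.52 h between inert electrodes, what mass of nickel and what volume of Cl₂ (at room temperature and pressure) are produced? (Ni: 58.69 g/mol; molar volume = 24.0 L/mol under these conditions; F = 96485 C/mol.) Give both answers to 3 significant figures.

Q = 19.9 × 5472 = 1.089×10^5 C; n(e⁻) = 1.089×10^5 / 96485 = 1.129 mol
Cathode: Ni²⁺ + 2e⁻ → Ni → n(Ni) = 1.129/2 = 0.5645 mol → 33.1 g
Anode: 2Cl⁻ → Cl₂ + 2e⁻ → n(Cl₂) = 1.129/2 = 0.5645 mol → 13.5 L

33.1 g Ni; 13.5 L Cl₂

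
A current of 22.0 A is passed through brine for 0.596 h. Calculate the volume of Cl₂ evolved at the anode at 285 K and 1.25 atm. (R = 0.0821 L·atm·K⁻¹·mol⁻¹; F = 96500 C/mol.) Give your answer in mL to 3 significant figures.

4580 mL

Q = 22.0 A × 2145.6 s = 47200 C
Moles of electrons = 47200 / 96500 = 0.4891 mol
2Cl⁻ → Cl₂ + 2e⁻, so n(Cl₂) = 0.4891 / 2 = 0.2446 mol
V = nRT/P = 0.2446 × 0.0821 × 285 / 1.25 = 4.579 L
= 4580 mL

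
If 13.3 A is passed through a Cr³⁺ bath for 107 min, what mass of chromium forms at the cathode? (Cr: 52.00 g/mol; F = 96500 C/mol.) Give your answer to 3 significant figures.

Q = It = 13.3 × 6420 = 85390 C
n(e⁻) = 85390 / 96500 = 0.8849 mol
Cr³⁺ + 3e⁻ → Cr, so n(Cr) = 0.8849 / 3 = 0.2950 mol
m = 0.2950 × 52.00 = 15.3 g

15.3 g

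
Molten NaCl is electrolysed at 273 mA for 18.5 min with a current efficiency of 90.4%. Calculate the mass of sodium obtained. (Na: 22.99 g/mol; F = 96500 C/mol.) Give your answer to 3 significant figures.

Q = 0.273 × 1110 = 303.0 C
n(e⁻) = 303.0 / 96500 = 0.003140 mol
Na⁺ + e⁻ → Na, so theoretical m(Na) = 0.003140 × 22.99 = 0.07219 g
Actual mass = 90.4% × 0.07219 = 0.0653 g

0.0653 g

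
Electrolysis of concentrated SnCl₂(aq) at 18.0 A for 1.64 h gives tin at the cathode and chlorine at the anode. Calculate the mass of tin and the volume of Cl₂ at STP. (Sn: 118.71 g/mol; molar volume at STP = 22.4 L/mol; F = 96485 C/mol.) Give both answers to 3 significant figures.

65.4 g Sn; 12.3 L Cl₂

Q = 18.0 × 5904 = 1.063×10^5 C; n(e⁻) = 1.063×10^5 / 96485 = 1.102 mol
Cathode: Sn²⁺ + 2e⁻ → Sn → n(Sn) = 1.102/2 = 0.5510 mol → 65.4 g
Anode: 2Cl⁻ → Cl₂ + 2e⁻ → n(Cl₂) = 1.102/2 = 0.5510 mol → 12.3 L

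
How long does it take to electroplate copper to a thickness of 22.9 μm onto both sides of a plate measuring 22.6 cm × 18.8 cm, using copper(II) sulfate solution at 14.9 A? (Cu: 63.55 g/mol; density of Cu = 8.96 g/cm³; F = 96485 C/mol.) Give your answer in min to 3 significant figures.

Plated area = 2 × 22.6 × 18.8 = 849.8 cm²
Volume = 849.8 × 22.9×10⁻⁴ cm = 1.946 cm³
m(Cu) = 1.946 × 8.96 = 17.44 g
n(Cu) = 17.44 / 63.55 = 0.2744 mol; n(e⁻) = 2 × 0.2744 = 0.5488 mol
Q = 0.5488 × 96485 = 52950 C
t = 52950 / 14.9 = 3554 s = 59.2 min

59.2 min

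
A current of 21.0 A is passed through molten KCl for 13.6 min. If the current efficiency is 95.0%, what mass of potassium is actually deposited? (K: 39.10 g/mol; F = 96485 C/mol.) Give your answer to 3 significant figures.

Q = 21.0 × 816 = 17140 C
n(e⁻) = 17140 / 96485 = 0.1776 mol
K⁺ + e⁻ → K, so theoretical m(K) = 0.1776 × 39.10 = 6.944 g
Actual mass = 95.0% × 6.944 = 6.60 g

6.60 g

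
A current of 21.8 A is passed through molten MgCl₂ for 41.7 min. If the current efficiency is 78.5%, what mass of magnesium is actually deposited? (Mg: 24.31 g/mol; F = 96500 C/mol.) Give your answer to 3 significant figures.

Q = 21.8 × 2502 = 54540 C
n(e⁻) = 54540 / 96500 = 0.5652 mol
Mg²⁺ + 2e⁻ → Mg, so theoretical m(Mg) = 0.2826 × 24.31 = 6.870 g
Actual mass = 78.5% × 6.870 = 5.39 g

5.39 g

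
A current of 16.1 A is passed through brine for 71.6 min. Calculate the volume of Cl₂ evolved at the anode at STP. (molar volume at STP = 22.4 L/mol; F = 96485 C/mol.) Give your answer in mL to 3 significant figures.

8030 mL

Charge passed = 16.1 × 4296 = 69170 C
Moles of electrons = 69170 / 96485 = 0.7169 mol
2Cl⁻ → Cl₂ + 2e⁻, so n(Cl₂) = 0.7169 / 2 = 0.3585 mol
V = 0.3585 × 22.4 = 8.030 L
= 8030 mL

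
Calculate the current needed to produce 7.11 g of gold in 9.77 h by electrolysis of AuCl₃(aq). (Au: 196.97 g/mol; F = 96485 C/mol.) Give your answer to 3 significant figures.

n(Au) = 7.11 / 196.97 = 0.03610 mol
Au³⁺ + 3e⁻ → Au, so n(e⁻) = 3 × 0.03610 = 0.1083 mol
Q = 0.1083 × 96485 = 10450 C
I = Q / t = 10450 / 35172 s = 0.297 A

0.297 A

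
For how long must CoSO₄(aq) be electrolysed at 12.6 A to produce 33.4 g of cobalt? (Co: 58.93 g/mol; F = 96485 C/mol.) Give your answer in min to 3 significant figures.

n(Co) = 33.4 / 58.93 = 0.5668 mol
Co²⁺ + 2e⁻ → Co, so n(e⁻) = 2 × 0.5668 = 1.134 mol
Q = 1.134 × 96485 = 1.094×10^5 C
t = Q / I = 1.094×10^5 / 12.6 = 8683 s = 145 min

145 min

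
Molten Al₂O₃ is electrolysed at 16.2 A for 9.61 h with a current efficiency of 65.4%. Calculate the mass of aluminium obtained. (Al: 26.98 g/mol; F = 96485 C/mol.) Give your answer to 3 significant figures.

34.2 g

Q = 16.2 × 34596 = 5.605×10^5 C
n(e⁻) = 5.605×10^5 / 96485 = 5.809 mol
Al³⁺ + 3e⁻ → Al, so theoretical m(Al) = 1.936 × 26.98 = 52.23 g
Actual mass = 65.4% × 52.23 = 34.2 g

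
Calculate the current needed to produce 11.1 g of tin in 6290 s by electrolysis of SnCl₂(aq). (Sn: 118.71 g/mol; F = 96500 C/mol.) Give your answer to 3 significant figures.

2.87 A

n(Sn) = 11.1 / 118.71 = 0.09351 mol
Sn²⁺ + 2e⁻ → Sn, so n(e⁻) = 2 × 0.09351 = 0.1870 mol
Q = 0.1870 × 96500 = 18050 C
I = Q / t = 18050 / 6290 s = 2.87 A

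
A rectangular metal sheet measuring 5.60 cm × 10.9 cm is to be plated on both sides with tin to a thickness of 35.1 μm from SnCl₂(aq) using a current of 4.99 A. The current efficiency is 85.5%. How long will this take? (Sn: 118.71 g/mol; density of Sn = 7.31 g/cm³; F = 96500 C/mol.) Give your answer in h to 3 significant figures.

0.332 h

Plated area = 2 × 5.60 × 10.9 = 122.1 cm²
Volume = 122.1 × 35.1×10⁻⁴ cm = 0.4286 cm³
m(Sn) = 0.4286 × 7.31 = 3.133 g
n(Sn) = 3.133 / 118.71 = 0.02639 mol; n(e⁻) = 2 × 0.02639 = 0.05278 mol
Q = 0.05278 × 96500 / 0.855 = 5957 C
t = 5957 / 4.99 = 1194 s = 0.332 h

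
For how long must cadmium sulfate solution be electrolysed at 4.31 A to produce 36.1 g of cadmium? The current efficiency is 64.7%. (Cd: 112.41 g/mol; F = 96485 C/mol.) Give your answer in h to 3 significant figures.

n(Cd) = 36.1 / 112.41 = 0.3211 mol
Cd²⁺ + 2e⁻ → Cd, so n(e⁻) = 2 × 0.3211 = 0.6422 mol
Q = 0.6422 × 96485 / 0.647 = 95770 C
t = Q / I = 95770 / 4.31 = 22220 s = 6.17 h

6.17 h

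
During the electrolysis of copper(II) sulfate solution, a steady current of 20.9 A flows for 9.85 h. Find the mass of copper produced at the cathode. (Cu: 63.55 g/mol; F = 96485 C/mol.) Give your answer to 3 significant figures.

Charge passed = 20.9 × 35460 = 7.411×10^5 C
n(e⁻) = Q/F = 7.411×10^5/96485 = 7.681 mol
Cu²⁺ + 2e⁻ → Cu, so n(Cu) = 7.681 / 2 = 3.841 mol
m = 3.841 × 63.55 = 244 g

244 g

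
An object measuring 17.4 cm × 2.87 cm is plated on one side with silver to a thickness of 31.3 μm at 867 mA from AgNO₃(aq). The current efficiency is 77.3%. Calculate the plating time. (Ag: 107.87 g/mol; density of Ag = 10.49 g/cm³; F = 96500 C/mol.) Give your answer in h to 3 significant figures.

Plated area = 17.4 × 2.87 = 49.94 cm²
Volume = 49.94 × 31.3×10⁻⁴ cm = 0.1563 cm³
m(Ag) = 0.1563 × 10.49 = 1.640 g
n(Ag) = 1.640 / 107.87 = 0.01520 mol; n(e⁻) = 0.01520 mol
Q = 0.01520 × 96500 / 0.773 = 1898 C
t = 1898 / 0.867 = 2189 s = 0.608 h

0.608 h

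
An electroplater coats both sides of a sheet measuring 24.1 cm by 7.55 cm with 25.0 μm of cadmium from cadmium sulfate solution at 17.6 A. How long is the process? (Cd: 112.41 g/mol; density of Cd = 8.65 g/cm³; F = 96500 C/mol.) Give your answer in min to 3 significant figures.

Plated area = 2 × 24.1 × 7.55 = 363.9 cm²
Volume = 363.9 × 25.0×10⁻⁴ cm = 0.9098 cm³
m(Cd) = 0.9098 × 8.65 = 7.870 g
n(Cd) = 7.870 / 112.41 = 0.07001 mol; n(e⁻) = 2 × 0.07001 = 0.1400 mol
Q = 0.1400 × 96500 = 13510 C
t = 13510 / 17.6 = 767.6 s = 12.8 min

12.8 min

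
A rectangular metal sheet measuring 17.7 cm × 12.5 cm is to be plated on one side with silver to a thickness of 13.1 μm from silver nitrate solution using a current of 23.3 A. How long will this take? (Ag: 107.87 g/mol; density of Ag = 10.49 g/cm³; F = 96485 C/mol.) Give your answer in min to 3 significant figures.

Plated area = 17.7 × 12.5 = 221.3 cm²
Volume = 221.3 × 13.1×10⁻⁴ cm = 0.2899 cm³
m(Ag) = 0.2899 × 10.49 = 3.041 g
n(Ag) = 3.041 / 107.87 = 0.02819 mol; n(e⁻) = 0.02819 mol
Q = 0.02819 × 96485 = 2720 C
t = 2720 / 23.3 = 116.7 s = 1.95 min

1.95 min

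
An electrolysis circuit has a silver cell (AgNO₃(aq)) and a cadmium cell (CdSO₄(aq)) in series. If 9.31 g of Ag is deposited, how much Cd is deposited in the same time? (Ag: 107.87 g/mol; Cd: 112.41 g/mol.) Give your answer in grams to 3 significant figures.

n(Ag) = 9.31 / 107.87 = 0.08631 mol
Ag⁺ + e⁻ → Ag, so n(e⁻) = 0.08631 mol
In series, the same 0.08631 mol of electrons flows through the second cell.
Cd²⁺ + 2e⁻ → Cd, so n(Cd) = 0.08631 / 2 = 0.04316 mol
m(Cd) = 0.04316 × 112.41 = 4.85 g

4.85 g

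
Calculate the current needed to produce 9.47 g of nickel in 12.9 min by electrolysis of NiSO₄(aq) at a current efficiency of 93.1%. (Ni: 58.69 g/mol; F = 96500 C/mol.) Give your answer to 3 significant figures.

43.2 A

n(Ni) = 9.47 / 58.69 = 0.1614 mol
Ni²⁺ + 2e⁻ → Ni, so n(e⁻) = 2 × 0.1614 = 0.3228 mol
Q = 0.3228 × 96500 / 0.931 = 33460 C
I = Q / t = 33460 / 774 s = 43.2 A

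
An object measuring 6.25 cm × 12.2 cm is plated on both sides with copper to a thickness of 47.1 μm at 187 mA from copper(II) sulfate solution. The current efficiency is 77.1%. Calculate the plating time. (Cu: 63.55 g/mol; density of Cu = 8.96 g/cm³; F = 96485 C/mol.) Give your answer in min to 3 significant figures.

Plated area = 2 × 6.25 × 12.2 = 152.5 cm²
Volume = 152.5 × 47.1×10⁻⁴ cm = 0.7183 cm³
m(Cu) = 0.7183 × 8.96 = 6.436 g
n(Cu) = 6.436 / 63.55 = 0.1013 mol; n(e⁻) = 2 × 0.1013 = 0.2026 mol
Q = 0.2026 × 96485 / 0.771 = 25350 C
t = 25350 / 0.187 = 1.356×10^5 s = 2260 min

2260 min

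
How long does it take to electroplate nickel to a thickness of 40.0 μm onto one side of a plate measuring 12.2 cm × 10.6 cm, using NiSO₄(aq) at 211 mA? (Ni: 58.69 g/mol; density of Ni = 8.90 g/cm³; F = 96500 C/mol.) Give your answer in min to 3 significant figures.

1200 min

Plated area = 12.2 × 10.6 = 129.3 cm²
Volume = 129.3 × 40.0×10⁻⁴ cm = 0.5172 cm³
m(Ni) = 0.5172 × 8.90 = 4.603 g
n(Ni) = 4.603 / 58.69 = 0.07843 mol; n(e⁻) = 2 × 0.07843 = 0.1569 mol
Q = 0.1569 × 96500 = 15140 C
t = 15140 / 0.211 = 71750 s = 1200 min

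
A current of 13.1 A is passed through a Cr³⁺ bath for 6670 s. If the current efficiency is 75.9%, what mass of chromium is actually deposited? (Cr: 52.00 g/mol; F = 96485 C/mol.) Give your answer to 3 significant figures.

11.9 g

Q = 13.1 × 6670 = 87380 C
n(e⁻) = 87380 / 96485 = 0.9056 mol
Cr³⁺ + 3e⁻ → Cr, so theoretical m(Cr) = 0.3019 × 52.00 = 15.70 g
Actual mass = 75.9% × 15.70 = 11.9 g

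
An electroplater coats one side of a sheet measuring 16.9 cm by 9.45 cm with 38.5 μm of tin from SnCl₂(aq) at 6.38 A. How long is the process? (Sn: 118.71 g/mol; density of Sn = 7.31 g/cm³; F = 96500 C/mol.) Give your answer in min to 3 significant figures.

19.1 min

Plated area = 16.9 × 9.45 = 159.7 cm²
Volume = 159.7 × 38.5×10⁻⁴ cm = 0.6148 cm³
m(Sn) = 0.6148 × 7.31 = 4.494 g
n(Sn) = 4.494 / 118.71 = 0.03786 mol; n(e⁻) = 2 × 0.03786 = 0.07572 mol
Q = 0.07572 × 96500 = 7307 C
t = 7307 / 6.38 = 1145 s = 19.1 min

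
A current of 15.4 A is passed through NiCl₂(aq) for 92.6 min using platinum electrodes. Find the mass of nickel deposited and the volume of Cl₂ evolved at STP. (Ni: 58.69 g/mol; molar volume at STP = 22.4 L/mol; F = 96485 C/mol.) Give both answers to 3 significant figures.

26.0 g Ni; 9.93 L Cl₂

Q = 15.4 × 5556 = 85560 C; n(e⁻) = 85560 / 96485 = 0.8868 mol
Cathode: Ni²⁺ + 2e⁻ → Ni → n(Ni) = 0.8868/2 = 0.4434 mol → 26.0 g
Anode: 2Cl⁻ → Cl₂ + 2e⁻ → n(Cl₂) = 0.8868/2 = 0.4434 mol → 9.93 L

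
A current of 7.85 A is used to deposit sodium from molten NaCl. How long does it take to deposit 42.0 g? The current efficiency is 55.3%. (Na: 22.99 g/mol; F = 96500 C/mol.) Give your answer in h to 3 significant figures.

11.3 h

n(Na) = 42.0 / 22.99 = 1.827 mol
Na⁺ + e⁻ → Na, so n(e⁻) = 1.827 mol
Q = 1.827 × 96500 / 0.553 = 3.188×10^5 C
t = Q / I = 3.188×10^5 / 7.85 = 40610 s = 11.3 h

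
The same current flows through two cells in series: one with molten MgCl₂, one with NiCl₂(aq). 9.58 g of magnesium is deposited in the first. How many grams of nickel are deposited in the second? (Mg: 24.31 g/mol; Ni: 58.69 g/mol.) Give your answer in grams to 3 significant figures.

23.1 g

n(Mg) = 9.58 / 24.31 = 0.3941 mol
Mg²⁺ + 2e⁻ → Mg, so n(e⁻) = 2 × 0.3941 = 0.7882 mol
Same current for the same time ⇒ same n(e⁻) = 0.7882 mol in both cells.
Ni²⁺ + 2e⁻ → Ni, so n(Ni) = 0.7882 / 2 = 0.3941 mol
m(Ni) = 0.3941 × 58.69 = 23.1 g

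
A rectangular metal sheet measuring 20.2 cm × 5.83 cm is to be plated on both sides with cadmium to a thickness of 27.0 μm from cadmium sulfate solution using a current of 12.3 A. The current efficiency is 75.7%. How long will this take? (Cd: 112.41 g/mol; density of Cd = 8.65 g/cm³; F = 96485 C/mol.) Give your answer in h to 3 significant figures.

0.282 h

Plated area = 2 × 20.2 × 5.83 = 235.5 cm²
Volume = 235.5 × 27.0×10⁻⁴ cm = 0.6359 cm³
m(Cd) = 0.6359 × 8.65 = 5.501 g
n(Cd) = 5.501 / 112.41 = 0.04894 mol; n(e⁻) = 2 × 0.04894 = 0.09788 mol
Q = 0.09788 × 96485 / 0.757 = 12480 C
t = 12480 / 12.3 = 1015 s = 0.282 h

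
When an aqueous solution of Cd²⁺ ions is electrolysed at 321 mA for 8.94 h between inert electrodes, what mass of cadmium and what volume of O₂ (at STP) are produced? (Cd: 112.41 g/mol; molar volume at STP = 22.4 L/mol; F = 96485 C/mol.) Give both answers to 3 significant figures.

6.02 g Cd; 0.600 L O₂

Q = 0.321 × 32184 = 10330 C; n(e⁻) = 10330 / 96485 = 0.1071 mol
Cathode: Cd²⁺ + 2e⁻ → Cd → n(Cd) = 0.1071/2 = 0.05355 mol → 6.02 g
Anode: 2H₂O → O₂ + 4H⁺ + 4e⁻ → n(O₂) = 0.1071/4 = 0.02678 mol → 0.600 L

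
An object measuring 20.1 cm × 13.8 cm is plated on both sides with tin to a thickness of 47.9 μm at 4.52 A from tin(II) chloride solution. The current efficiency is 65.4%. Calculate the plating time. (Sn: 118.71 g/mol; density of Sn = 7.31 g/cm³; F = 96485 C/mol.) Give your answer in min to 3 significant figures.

178 min

Plated area = 2 × 20.1 × 13.8 = 554.8 cm²
Volume = 554.8 × 47.9×10⁻⁴ cm = 2.657 cm³
m(Sn) = 2.657 × 7.31 = 19.42 g
n(Sn) = 19.42 / 118.71 = 0.1636 mol; n(e⁻) = 2 × 0.1636 = 0.3272 mol
Q = 0.3272 × 96485 / 0.654 = 48270 C
t = 48270 / 4.52 = 10680 s = 178 min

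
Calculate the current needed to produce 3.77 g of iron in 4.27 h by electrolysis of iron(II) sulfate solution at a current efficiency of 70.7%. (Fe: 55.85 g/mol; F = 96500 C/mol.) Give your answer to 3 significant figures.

n(Fe) = 3.77 / 55.85 = 0.06750 mol
Fe²⁺ + 2e⁻ → Fe, so n(e⁻) = 2 × 0.06750 = 0.1350 mol
Q = 0.1350 × 96500 / 0.707 = 18430 C
I = Q / t = 18430 / 15372 s = 1.20 A

1.20 A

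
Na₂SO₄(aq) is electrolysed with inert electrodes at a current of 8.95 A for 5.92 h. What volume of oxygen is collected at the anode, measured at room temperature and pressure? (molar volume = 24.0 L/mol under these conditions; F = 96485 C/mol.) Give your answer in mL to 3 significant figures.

Charge passed = 8.95 × 21312 = 1.907×10^5 C
n(e⁻) = Q/F = 1.907×10^5/96485 = 1.976 mol
2H₂O → O₂ + 4H⁺ + 4e⁻, so n(O₂) = 1.976 / 4 = 0.4940 mol
V = 0.4940 × 24.0 = 11.86 L
= 11900 mL

11900 mL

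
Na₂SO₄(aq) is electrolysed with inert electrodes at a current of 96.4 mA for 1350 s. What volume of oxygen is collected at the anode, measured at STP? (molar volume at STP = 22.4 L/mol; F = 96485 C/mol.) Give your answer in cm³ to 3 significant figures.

7.55 cm³

Q = 0.0964 A × 1350 s = 130.1 C
Moles of electrons = 130.1 / 96485 = 0.001348 mol
2H₂O → O₂ + 4H⁺ + 4e⁻, so n(O₂) = 0.001348 / 4 = 3.370×10^-4 mol
V = 3.370×10^-4 × 22.4 = 0.007549 L
= 7.55 cm³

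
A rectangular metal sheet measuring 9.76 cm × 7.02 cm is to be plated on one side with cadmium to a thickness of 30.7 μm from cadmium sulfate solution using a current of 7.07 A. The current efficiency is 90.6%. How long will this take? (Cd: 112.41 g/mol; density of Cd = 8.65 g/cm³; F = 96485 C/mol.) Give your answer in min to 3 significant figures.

8.13 min

Plated area = 9.76 × 7.02 = 68.52 cm²
Volume = 68.52 × 30.7×10⁻⁴ cm = 0.2104 cm³
m(Cd) = 0.2104 × 8.65 = 1.820 g
n(Cd) = 1.820 / 112.41 = 0.01619 mol; n(e⁻) = 2 × 0.01619 = 0.03238 mol
Q = 0.03238 × 96485 / 0.906 = 3448 C
t = 3448 / 7.07 = 487.7 s = 8.13 min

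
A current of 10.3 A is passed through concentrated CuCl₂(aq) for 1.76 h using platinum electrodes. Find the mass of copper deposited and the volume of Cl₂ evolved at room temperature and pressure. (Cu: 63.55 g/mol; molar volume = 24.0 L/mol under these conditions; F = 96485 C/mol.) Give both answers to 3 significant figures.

21.5 g Cu; 8.12 L Cl₂

Q = 10.3 × 6336 = 65260 C; n(e⁻) = 65260 / 96485 = 0.6764 mol
Cathode: Cu²⁺ + 2e⁻ → Cu → n(Cu) = 0.6764/2 = 0.3382 mol → 21.5 g
Anode: 2Cl⁻ → Cl₂ + 2e⁻ → n(Cl₂) = 0.6764/2 = 0.3382 mol → 8.12 L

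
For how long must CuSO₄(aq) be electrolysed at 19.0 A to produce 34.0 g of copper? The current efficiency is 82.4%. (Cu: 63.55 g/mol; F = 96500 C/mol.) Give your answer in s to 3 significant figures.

6600 s

n(Cu) = 34.0 / 63.55 = 0.5350 mol
Cu²⁺ + 2e⁻ → Cu, so n(e⁻) = 2 × 0.5350 = 1.070 mol
Q = 1.070 × 96500 / 0.824 = 1.253×10^5 C
t = Q / I = 1.253×10^5 / 19.0 = 6595 s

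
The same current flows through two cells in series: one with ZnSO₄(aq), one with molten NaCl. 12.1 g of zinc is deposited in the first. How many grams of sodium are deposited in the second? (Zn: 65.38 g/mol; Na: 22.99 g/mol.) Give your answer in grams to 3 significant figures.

8.51 g

n(Zn) = 12.1 / 65.38 = 0.1851 mol
Zn²⁺ + 2e⁻ → Zn, so n(e⁻) = 2 × 0.1851 = 0.3702 mol
In series, the same 0.3702 mol of electrons flows through the second cell.
Na⁺ + e⁻ → Na, so n(Na) = 0.3702 mol
m(Na) = 0.3702 × 22.99 = 8.51 g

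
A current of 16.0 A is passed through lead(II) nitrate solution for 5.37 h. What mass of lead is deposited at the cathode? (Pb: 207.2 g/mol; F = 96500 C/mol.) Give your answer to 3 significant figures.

332 g

Q = It = 16.0 × 19332 = 3.093×10^5 C
n(e⁻) = Q/F = 3.093×10^5/96500 = 3.205 mol
Pb²⁺ + 2e⁻ → Pb, so n(Pb) = 3.205 / 2 = 1.603 mol
m = 1.603 × 207.2 = 332 g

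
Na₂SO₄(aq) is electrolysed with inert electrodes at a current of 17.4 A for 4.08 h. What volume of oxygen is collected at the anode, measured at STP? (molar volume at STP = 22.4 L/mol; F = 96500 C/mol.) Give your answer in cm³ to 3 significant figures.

Charge passed = 17.4 × 14688 = 2.556×10^5 C
n(e⁻) = Q/F = 2.556×10^5/96500 = 2.649 mol
2H₂O → O₂ + 4H⁺ + 4e⁻, so n(O₂) = 2.649 / 4 = 0.6623 mol
V = 0.6623 × 22.4 = 14.84 L
= 14800 cm³

14800 cm³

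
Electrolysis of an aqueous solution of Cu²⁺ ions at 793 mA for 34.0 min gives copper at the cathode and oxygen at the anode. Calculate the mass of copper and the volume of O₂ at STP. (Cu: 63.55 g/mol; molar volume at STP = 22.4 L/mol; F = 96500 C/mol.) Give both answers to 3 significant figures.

Q = 0.793 × 2040 = 1618 C; n(e⁻) = 1618 / 96500 = 0.01677 mol
Cathode: Cu²⁺ + 2e⁻ → Cu → n(Cu) = 0.01677/2 = 0.008385 mol → 0.533 g
Anode: 2H₂O → O₂ + 4H⁺ + 4e⁻ → n(O₂) = 0.01677/4 = 0.004193 mol → 0.0939 L

0.533 g Cu; 0.0939 L O₂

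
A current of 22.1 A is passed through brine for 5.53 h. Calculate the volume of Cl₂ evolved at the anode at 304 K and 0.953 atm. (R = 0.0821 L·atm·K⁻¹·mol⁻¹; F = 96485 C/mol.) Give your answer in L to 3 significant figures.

Charge passed = 22.1 × 19908 = 4.400×10^5 C
n(e⁻) = 4.400×10^5 / 96485 = 4.560 mol
2Cl⁻ → Cl₂ + 2e⁻, so n(Cl₂) = 4.560 / 2 = 2.280 mol
V = nRT/P = 2.280 × 0.0821 × 304 / 0.953 = 59.71 L

59.7 L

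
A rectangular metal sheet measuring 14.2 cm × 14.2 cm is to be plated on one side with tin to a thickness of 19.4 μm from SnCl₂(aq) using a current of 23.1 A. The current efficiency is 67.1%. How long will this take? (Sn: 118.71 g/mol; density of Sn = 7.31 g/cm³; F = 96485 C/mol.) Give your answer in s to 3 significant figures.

300 s

Plated area = 14.2 × 14.2 = 201.6 cm²
Volume = 201.6 × 19.4×10⁻⁴ cm = 0.3911 cm³
m(Sn) = 0.3911 × 7.31 = 2.859 g
n(Sn) = 2.859 / 118.71 = 0.02408 mol; n(e⁻) = 2 × 0.02408 = 0.04816 mol
Q = 0.04816 × 96485 / 0.671 = 6925 C
t = 6925 / 23.1 = 299.8 s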